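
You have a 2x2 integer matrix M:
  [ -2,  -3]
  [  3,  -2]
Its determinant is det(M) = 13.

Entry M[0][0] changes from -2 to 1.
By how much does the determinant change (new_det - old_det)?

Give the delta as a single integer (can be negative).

Answer: -6

Derivation:
Cofactor C_00 = -2
Entry delta = 1 - -2 = 3
Det delta = entry_delta * cofactor = 3 * -2 = -6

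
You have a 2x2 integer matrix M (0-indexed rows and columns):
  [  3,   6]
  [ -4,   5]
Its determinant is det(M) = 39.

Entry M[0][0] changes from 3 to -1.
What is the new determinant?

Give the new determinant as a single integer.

det is linear in row 0: changing M[0][0] by delta changes det by delta * cofactor(0,0).
Cofactor C_00 = (-1)^(0+0) * minor(0,0) = 5
Entry delta = -1 - 3 = -4
Det delta = -4 * 5 = -20
New det = 39 + -20 = 19

Answer: 19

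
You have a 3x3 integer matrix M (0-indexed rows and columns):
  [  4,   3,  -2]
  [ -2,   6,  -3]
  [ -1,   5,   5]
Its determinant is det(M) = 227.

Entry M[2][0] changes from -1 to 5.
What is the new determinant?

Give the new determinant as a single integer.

Answer: 245

Derivation:
det is linear in row 2: changing M[2][0] by delta changes det by delta * cofactor(2,0).
Cofactor C_20 = (-1)^(2+0) * minor(2,0) = 3
Entry delta = 5 - -1 = 6
Det delta = 6 * 3 = 18
New det = 227 + 18 = 245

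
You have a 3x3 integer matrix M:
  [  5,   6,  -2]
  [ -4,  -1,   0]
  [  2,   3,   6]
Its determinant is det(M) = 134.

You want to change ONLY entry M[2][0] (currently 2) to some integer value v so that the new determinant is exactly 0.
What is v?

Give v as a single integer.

det is linear in entry M[2][0]: det = old_det + (v - 2) * C_20
Cofactor C_20 = -2
Want det = 0: 134 + (v - 2) * -2 = 0
  (v - 2) = -134 / -2 = 67
  v = 2 + (67) = 69

Answer: 69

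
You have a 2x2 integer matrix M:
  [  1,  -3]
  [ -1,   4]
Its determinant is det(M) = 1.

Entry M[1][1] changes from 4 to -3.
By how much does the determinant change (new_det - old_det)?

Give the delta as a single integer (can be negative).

Answer: -7

Derivation:
Cofactor C_11 = 1
Entry delta = -3 - 4 = -7
Det delta = entry_delta * cofactor = -7 * 1 = -7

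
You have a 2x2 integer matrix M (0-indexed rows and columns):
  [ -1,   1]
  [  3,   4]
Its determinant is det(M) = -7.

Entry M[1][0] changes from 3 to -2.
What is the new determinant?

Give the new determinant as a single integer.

det is linear in row 1: changing M[1][0] by delta changes det by delta * cofactor(1,0).
Cofactor C_10 = (-1)^(1+0) * minor(1,0) = -1
Entry delta = -2 - 3 = -5
Det delta = -5 * -1 = 5
New det = -7 + 5 = -2

Answer: -2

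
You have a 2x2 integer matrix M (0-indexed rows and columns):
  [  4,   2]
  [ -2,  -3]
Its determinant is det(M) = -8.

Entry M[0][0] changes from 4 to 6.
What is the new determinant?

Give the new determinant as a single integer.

det is linear in row 0: changing M[0][0] by delta changes det by delta * cofactor(0,0).
Cofactor C_00 = (-1)^(0+0) * minor(0,0) = -3
Entry delta = 6 - 4 = 2
Det delta = 2 * -3 = -6
New det = -8 + -6 = -14

Answer: -14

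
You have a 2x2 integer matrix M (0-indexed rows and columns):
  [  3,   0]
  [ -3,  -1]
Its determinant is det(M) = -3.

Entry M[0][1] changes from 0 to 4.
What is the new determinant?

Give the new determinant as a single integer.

det is linear in row 0: changing M[0][1] by delta changes det by delta * cofactor(0,1).
Cofactor C_01 = (-1)^(0+1) * minor(0,1) = 3
Entry delta = 4 - 0 = 4
Det delta = 4 * 3 = 12
New det = -3 + 12 = 9

Answer: 9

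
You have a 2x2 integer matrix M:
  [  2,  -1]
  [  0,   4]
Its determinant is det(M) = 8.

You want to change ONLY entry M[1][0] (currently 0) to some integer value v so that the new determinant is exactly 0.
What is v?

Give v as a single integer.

Answer: -8

Derivation:
det is linear in entry M[1][0]: det = old_det + (v - 0) * C_10
Cofactor C_10 = 1
Want det = 0: 8 + (v - 0) * 1 = 0
  (v - 0) = -8 / 1 = -8
  v = 0 + (-8) = -8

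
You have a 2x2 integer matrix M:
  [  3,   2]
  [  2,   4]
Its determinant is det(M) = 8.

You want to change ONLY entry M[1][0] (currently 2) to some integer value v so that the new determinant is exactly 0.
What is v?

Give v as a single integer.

det is linear in entry M[1][0]: det = old_det + (v - 2) * C_10
Cofactor C_10 = -2
Want det = 0: 8 + (v - 2) * -2 = 0
  (v - 2) = -8 / -2 = 4
  v = 2 + (4) = 6

Answer: 6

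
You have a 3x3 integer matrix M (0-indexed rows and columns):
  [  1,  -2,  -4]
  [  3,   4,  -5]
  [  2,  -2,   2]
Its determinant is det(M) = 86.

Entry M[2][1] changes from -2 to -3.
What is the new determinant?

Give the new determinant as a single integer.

det is linear in row 2: changing M[2][1] by delta changes det by delta * cofactor(2,1).
Cofactor C_21 = (-1)^(2+1) * minor(2,1) = -7
Entry delta = -3 - -2 = -1
Det delta = -1 * -7 = 7
New det = 86 + 7 = 93

Answer: 93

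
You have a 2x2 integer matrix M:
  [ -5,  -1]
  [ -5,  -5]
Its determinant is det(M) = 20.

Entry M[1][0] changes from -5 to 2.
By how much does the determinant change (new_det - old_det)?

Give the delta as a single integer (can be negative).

Cofactor C_10 = 1
Entry delta = 2 - -5 = 7
Det delta = entry_delta * cofactor = 7 * 1 = 7

Answer: 7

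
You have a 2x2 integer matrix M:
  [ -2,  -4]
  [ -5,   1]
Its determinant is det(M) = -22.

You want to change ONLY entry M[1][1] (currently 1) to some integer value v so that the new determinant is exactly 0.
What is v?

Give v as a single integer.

Answer: -10

Derivation:
det is linear in entry M[1][1]: det = old_det + (v - 1) * C_11
Cofactor C_11 = -2
Want det = 0: -22 + (v - 1) * -2 = 0
  (v - 1) = 22 / -2 = -11
  v = 1 + (-11) = -10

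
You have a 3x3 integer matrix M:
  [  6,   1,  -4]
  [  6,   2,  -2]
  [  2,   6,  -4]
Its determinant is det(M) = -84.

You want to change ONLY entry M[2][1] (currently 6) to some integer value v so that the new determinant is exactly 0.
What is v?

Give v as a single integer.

Answer: -1

Derivation:
det is linear in entry M[2][1]: det = old_det + (v - 6) * C_21
Cofactor C_21 = -12
Want det = 0: -84 + (v - 6) * -12 = 0
  (v - 6) = 84 / -12 = -7
  v = 6 + (-7) = -1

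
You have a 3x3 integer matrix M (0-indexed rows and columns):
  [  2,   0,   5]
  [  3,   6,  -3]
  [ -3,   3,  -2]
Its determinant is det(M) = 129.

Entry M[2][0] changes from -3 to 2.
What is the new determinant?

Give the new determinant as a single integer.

Answer: -21

Derivation:
det is linear in row 2: changing M[2][0] by delta changes det by delta * cofactor(2,0).
Cofactor C_20 = (-1)^(2+0) * minor(2,0) = -30
Entry delta = 2 - -3 = 5
Det delta = 5 * -30 = -150
New det = 129 + -150 = -21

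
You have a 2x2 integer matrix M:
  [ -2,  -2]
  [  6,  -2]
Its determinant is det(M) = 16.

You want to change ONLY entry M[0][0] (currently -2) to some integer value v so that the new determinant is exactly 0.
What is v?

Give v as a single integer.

det is linear in entry M[0][0]: det = old_det + (v - -2) * C_00
Cofactor C_00 = -2
Want det = 0: 16 + (v - -2) * -2 = 0
  (v - -2) = -16 / -2 = 8
  v = -2 + (8) = 6

Answer: 6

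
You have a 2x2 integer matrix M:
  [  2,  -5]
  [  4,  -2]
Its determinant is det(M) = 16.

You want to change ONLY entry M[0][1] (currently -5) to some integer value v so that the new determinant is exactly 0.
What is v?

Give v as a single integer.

Answer: -1

Derivation:
det is linear in entry M[0][1]: det = old_det + (v - -5) * C_01
Cofactor C_01 = -4
Want det = 0: 16 + (v - -5) * -4 = 0
  (v - -5) = -16 / -4 = 4
  v = -5 + (4) = -1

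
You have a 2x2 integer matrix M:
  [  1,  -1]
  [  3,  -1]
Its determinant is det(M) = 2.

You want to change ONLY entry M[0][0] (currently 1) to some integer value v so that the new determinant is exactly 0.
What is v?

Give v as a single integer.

det is linear in entry M[0][0]: det = old_det + (v - 1) * C_00
Cofactor C_00 = -1
Want det = 0: 2 + (v - 1) * -1 = 0
  (v - 1) = -2 / -1 = 2
  v = 1 + (2) = 3

Answer: 3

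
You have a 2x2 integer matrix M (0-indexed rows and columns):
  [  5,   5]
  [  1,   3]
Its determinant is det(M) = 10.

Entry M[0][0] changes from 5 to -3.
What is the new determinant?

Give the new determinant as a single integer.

det is linear in row 0: changing M[0][0] by delta changes det by delta * cofactor(0,0).
Cofactor C_00 = (-1)^(0+0) * minor(0,0) = 3
Entry delta = -3 - 5 = -8
Det delta = -8 * 3 = -24
New det = 10 + -24 = -14

Answer: -14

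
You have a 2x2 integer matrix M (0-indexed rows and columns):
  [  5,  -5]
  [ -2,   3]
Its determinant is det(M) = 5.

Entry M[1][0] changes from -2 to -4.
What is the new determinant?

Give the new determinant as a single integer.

det is linear in row 1: changing M[1][0] by delta changes det by delta * cofactor(1,0).
Cofactor C_10 = (-1)^(1+0) * minor(1,0) = 5
Entry delta = -4 - -2 = -2
Det delta = -2 * 5 = -10
New det = 5 + -10 = -5

Answer: -5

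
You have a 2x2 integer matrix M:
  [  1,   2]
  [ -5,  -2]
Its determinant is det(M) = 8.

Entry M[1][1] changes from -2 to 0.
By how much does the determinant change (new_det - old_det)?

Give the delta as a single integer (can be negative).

Cofactor C_11 = 1
Entry delta = 0 - -2 = 2
Det delta = entry_delta * cofactor = 2 * 1 = 2

Answer: 2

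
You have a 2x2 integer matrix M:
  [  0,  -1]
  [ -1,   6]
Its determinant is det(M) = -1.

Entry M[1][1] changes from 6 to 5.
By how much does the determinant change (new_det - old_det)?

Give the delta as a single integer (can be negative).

Cofactor C_11 = 0
Entry delta = 5 - 6 = -1
Det delta = entry_delta * cofactor = -1 * 0 = 0

Answer: 0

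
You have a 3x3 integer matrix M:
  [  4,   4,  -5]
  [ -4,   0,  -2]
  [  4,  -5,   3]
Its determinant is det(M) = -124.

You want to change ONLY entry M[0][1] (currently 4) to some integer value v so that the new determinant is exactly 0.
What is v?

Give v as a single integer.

det is linear in entry M[0][1]: det = old_det + (v - 4) * C_01
Cofactor C_01 = 4
Want det = 0: -124 + (v - 4) * 4 = 0
  (v - 4) = 124 / 4 = 31
  v = 4 + (31) = 35

Answer: 35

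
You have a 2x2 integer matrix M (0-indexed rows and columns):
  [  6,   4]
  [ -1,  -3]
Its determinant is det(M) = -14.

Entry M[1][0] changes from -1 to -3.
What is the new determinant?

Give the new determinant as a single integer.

det is linear in row 1: changing M[1][0] by delta changes det by delta * cofactor(1,0).
Cofactor C_10 = (-1)^(1+0) * minor(1,0) = -4
Entry delta = -3 - -1 = -2
Det delta = -2 * -4 = 8
New det = -14 + 8 = -6

Answer: -6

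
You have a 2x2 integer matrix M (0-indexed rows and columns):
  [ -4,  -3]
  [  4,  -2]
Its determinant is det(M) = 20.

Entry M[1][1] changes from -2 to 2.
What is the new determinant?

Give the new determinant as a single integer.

det is linear in row 1: changing M[1][1] by delta changes det by delta * cofactor(1,1).
Cofactor C_11 = (-1)^(1+1) * minor(1,1) = -4
Entry delta = 2 - -2 = 4
Det delta = 4 * -4 = -16
New det = 20 + -16 = 4

Answer: 4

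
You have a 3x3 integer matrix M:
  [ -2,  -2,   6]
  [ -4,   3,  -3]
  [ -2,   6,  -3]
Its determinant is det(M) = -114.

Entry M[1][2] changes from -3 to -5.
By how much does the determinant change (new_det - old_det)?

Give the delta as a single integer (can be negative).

Answer: -32

Derivation:
Cofactor C_12 = 16
Entry delta = -5 - -3 = -2
Det delta = entry_delta * cofactor = -2 * 16 = -32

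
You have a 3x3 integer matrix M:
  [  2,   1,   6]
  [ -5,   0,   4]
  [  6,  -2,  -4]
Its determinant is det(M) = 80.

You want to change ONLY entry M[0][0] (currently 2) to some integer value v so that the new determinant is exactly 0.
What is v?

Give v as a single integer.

det is linear in entry M[0][0]: det = old_det + (v - 2) * C_00
Cofactor C_00 = 8
Want det = 0: 80 + (v - 2) * 8 = 0
  (v - 2) = -80 / 8 = -10
  v = 2 + (-10) = -8

Answer: -8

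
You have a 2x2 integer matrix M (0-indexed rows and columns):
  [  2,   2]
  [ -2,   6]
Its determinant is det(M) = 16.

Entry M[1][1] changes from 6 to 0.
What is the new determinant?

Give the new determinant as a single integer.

det is linear in row 1: changing M[1][1] by delta changes det by delta * cofactor(1,1).
Cofactor C_11 = (-1)^(1+1) * minor(1,1) = 2
Entry delta = 0 - 6 = -6
Det delta = -6 * 2 = -12
New det = 16 + -12 = 4

Answer: 4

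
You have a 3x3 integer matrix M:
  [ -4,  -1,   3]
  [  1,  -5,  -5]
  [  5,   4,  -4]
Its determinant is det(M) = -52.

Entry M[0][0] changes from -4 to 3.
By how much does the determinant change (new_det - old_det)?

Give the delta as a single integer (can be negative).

Answer: 280

Derivation:
Cofactor C_00 = 40
Entry delta = 3 - -4 = 7
Det delta = entry_delta * cofactor = 7 * 40 = 280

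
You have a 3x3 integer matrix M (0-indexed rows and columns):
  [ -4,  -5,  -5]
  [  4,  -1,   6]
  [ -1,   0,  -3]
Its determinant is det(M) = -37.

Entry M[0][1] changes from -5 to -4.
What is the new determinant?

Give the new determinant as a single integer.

Answer: -31

Derivation:
det is linear in row 0: changing M[0][1] by delta changes det by delta * cofactor(0,1).
Cofactor C_01 = (-1)^(0+1) * minor(0,1) = 6
Entry delta = -4 - -5 = 1
Det delta = 1 * 6 = 6
New det = -37 + 6 = -31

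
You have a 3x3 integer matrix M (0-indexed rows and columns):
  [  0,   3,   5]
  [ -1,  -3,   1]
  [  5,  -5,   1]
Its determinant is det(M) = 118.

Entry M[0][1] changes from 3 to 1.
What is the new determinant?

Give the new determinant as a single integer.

det is linear in row 0: changing M[0][1] by delta changes det by delta * cofactor(0,1).
Cofactor C_01 = (-1)^(0+1) * minor(0,1) = 6
Entry delta = 1 - 3 = -2
Det delta = -2 * 6 = -12
New det = 118 + -12 = 106

Answer: 106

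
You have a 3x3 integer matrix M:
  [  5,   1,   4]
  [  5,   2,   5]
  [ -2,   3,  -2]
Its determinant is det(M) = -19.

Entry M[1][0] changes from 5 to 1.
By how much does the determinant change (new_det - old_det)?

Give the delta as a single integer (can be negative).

Answer: -56

Derivation:
Cofactor C_10 = 14
Entry delta = 1 - 5 = -4
Det delta = entry_delta * cofactor = -4 * 14 = -56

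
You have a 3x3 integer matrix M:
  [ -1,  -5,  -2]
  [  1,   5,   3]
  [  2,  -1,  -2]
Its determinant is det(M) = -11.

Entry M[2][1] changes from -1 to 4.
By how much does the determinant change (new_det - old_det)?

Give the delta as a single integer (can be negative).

Answer: 5

Derivation:
Cofactor C_21 = 1
Entry delta = 4 - -1 = 5
Det delta = entry_delta * cofactor = 5 * 1 = 5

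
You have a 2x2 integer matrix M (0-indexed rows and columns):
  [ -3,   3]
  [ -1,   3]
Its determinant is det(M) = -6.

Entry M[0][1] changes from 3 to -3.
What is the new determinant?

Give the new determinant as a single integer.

Answer: -12

Derivation:
det is linear in row 0: changing M[0][1] by delta changes det by delta * cofactor(0,1).
Cofactor C_01 = (-1)^(0+1) * minor(0,1) = 1
Entry delta = -3 - 3 = -6
Det delta = -6 * 1 = -6
New det = -6 + -6 = -12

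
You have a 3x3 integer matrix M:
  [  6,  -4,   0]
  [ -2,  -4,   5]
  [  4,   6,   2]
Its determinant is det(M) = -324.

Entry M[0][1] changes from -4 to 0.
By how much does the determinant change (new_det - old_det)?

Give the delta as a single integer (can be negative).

Answer: 96

Derivation:
Cofactor C_01 = 24
Entry delta = 0 - -4 = 4
Det delta = entry_delta * cofactor = 4 * 24 = 96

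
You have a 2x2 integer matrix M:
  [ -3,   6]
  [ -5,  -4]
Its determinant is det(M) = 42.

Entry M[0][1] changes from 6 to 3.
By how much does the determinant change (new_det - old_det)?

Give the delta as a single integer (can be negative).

Answer: -15

Derivation:
Cofactor C_01 = 5
Entry delta = 3 - 6 = -3
Det delta = entry_delta * cofactor = -3 * 5 = -15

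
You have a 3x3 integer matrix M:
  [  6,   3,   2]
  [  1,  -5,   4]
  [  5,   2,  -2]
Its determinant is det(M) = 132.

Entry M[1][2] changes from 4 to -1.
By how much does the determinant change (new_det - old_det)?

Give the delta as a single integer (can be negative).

Cofactor C_12 = 3
Entry delta = -1 - 4 = -5
Det delta = entry_delta * cofactor = -5 * 3 = -15

Answer: -15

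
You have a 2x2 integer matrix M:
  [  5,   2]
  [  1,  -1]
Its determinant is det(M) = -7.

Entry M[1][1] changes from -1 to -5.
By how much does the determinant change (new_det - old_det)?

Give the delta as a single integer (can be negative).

Answer: -20

Derivation:
Cofactor C_11 = 5
Entry delta = -5 - -1 = -4
Det delta = entry_delta * cofactor = -4 * 5 = -20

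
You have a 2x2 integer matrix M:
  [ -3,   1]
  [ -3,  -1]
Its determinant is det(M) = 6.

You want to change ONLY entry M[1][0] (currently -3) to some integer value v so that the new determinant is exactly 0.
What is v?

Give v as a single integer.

Answer: 3

Derivation:
det is linear in entry M[1][0]: det = old_det + (v - -3) * C_10
Cofactor C_10 = -1
Want det = 0: 6 + (v - -3) * -1 = 0
  (v - -3) = -6 / -1 = 6
  v = -3 + (6) = 3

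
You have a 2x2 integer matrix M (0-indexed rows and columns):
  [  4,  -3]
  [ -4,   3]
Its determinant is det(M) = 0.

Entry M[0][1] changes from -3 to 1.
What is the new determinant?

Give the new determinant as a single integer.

Answer: 16

Derivation:
det is linear in row 0: changing M[0][1] by delta changes det by delta * cofactor(0,1).
Cofactor C_01 = (-1)^(0+1) * minor(0,1) = 4
Entry delta = 1 - -3 = 4
Det delta = 4 * 4 = 16
New det = 0 + 16 = 16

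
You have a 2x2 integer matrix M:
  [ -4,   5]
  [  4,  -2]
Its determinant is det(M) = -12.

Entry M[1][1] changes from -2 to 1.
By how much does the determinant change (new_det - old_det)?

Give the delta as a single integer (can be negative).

Answer: -12

Derivation:
Cofactor C_11 = -4
Entry delta = 1 - -2 = 3
Det delta = entry_delta * cofactor = 3 * -4 = -12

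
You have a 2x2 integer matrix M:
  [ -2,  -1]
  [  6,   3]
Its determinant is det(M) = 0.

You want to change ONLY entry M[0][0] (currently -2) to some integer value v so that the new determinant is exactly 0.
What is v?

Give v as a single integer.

Answer: -2

Derivation:
det is linear in entry M[0][0]: det = old_det + (v - -2) * C_00
Cofactor C_00 = 3
Want det = 0: 0 + (v - -2) * 3 = 0
  (v - -2) = 0 / 3 = 0
  v = -2 + (0) = -2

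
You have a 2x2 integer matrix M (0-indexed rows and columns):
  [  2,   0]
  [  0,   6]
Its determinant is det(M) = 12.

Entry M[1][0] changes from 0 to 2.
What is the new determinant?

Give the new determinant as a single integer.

det is linear in row 1: changing M[1][0] by delta changes det by delta * cofactor(1,0).
Cofactor C_10 = (-1)^(1+0) * minor(1,0) = 0
Entry delta = 2 - 0 = 2
Det delta = 2 * 0 = 0
New det = 12 + 0 = 12

Answer: 12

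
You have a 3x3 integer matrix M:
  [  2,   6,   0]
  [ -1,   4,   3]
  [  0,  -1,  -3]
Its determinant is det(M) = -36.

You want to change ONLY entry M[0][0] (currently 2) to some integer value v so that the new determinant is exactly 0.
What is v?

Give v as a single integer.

det is linear in entry M[0][0]: det = old_det + (v - 2) * C_00
Cofactor C_00 = -9
Want det = 0: -36 + (v - 2) * -9 = 0
  (v - 2) = 36 / -9 = -4
  v = 2 + (-4) = -2

Answer: -2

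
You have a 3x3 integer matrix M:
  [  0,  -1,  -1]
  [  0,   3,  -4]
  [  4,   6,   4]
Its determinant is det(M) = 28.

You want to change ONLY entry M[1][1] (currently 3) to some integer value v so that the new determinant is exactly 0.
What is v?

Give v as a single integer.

Answer: -4

Derivation:
det is linear in entry M[1][1]: det = old_det + (v - 3) * C_11
Cofactor C_11 = 4
Want det = 0: 28 + (v - 3) * 4 = 0
  (v - 3) = -28 / 4 = -7
  v = 3 + (-7) = -4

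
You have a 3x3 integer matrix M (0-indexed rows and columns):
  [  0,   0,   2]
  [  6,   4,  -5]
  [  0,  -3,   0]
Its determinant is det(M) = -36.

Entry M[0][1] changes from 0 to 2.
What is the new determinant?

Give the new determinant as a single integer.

det is linear in row 0: changing M[0][1] by delta changes det by delta * cofactor(0,1).
Cofactor C_01 = (-1)^(0+1) * minor(0,1) = 0
Entry delta = 2 - 0 = 2
Det delta = 2 * 0 = 0
New det = -36 + 0 = -36

Answer: -36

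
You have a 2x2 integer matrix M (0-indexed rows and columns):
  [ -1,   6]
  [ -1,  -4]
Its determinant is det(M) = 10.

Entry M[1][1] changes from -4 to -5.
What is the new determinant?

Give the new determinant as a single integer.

Answer: 11

Derivation:
det is linear in row 1: changing M[1][1] by delta changes det by delta * cofactor(1,1).
Cofactor C_11 = (-1)^(1+1) * minor(1,1) = -1
Entry delta = -5 - -4 = -1
Det delta = -1 * -1 = 1
New det = 10 + 1 = 11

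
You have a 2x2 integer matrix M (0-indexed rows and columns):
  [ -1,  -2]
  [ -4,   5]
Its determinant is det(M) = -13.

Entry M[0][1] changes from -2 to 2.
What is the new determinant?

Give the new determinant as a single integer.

Answer: 3

Derivation:
det is linear in row 0: changing M[0][1] by delta changes det by delta * cofactor(0,1).
Cofactor C_01 = (-1)^(0+1) * minor(0,1) = 4
Entry delta = 2 - -2 = 4
Det delta = 4 * 4 = 16
New det = -13 + 16 = 3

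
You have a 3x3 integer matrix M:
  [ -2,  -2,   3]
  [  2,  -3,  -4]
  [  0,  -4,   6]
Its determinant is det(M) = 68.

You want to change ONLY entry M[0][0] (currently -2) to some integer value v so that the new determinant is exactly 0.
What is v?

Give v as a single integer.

det is linear in entry M[0][0]: det = old_det + (v - -2) * C_00
Cofactor C_00 = -34
Want det = 0: 68 + (v - -2) * -34 = 0
  (v - -2) = -68 / -34 = 2
  v = -2 + (2) = 0

Answer: 0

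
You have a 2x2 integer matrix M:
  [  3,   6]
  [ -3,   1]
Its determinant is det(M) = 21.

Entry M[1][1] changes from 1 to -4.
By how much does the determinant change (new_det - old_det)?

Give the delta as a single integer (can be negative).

Answer: -15

Derivation:
Cofactor C_11 = 3
Entry delta = -4 - 1 = -5
Det delta = entry_delta * cofactor = -5 * 3 = -15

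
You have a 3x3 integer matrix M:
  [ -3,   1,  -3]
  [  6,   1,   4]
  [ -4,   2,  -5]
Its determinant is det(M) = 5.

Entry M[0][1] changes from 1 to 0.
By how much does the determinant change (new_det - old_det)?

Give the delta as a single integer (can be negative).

Answer: -14

Derivation:
Cofactor C_01 = 14
Entry delta = 0 - 1 = -1
Det delta = entry_delta * cofactor = -1 * 14 = -14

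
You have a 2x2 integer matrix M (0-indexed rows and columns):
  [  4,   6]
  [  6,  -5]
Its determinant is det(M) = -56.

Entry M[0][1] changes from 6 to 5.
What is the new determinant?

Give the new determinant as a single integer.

Answer: -50

Derivation:
det is linear in row 0: changing M[0][1] by delta changes det by delta * cofactor(0,1).
Cofactor C_01 = (-1)^(0+1) * minor(0,1) = -6
Entry delta = 5 - 6 = -1
Det delta = -1 * -6 = 6
New det = -56 + 6 = -50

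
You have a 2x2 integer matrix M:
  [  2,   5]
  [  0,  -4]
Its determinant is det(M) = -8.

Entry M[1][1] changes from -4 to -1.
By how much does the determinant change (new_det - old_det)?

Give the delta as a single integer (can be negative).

Cofactor C_11 = 2
Entry delta = -1 - -4 = 3
Det delta = entry_delta * cofactor = 3 * 2 = 6

Answer: 6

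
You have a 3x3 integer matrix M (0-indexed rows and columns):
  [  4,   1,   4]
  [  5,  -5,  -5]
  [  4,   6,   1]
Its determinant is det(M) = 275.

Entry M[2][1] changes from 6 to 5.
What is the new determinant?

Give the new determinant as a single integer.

det is linear in row 2: changing M[2][1] by delta changes det by delta * cofactor(2,1).
Cofactor C_21 = (-1)^(2+1) * minor(2,1) = 40
Entry delta = 5 - 6 = -1
Det delta = -1 * 40 = -40
New det = 275 + -40 = 235

Answer: 235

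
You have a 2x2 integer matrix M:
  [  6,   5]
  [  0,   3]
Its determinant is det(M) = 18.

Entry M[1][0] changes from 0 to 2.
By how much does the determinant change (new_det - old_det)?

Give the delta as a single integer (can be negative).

Cofactor C_10 = -5
Entry delta = 2 - 0 = 2
Det delta = entry_delta * cofactor = 2 * -5 = -10

Answer: -10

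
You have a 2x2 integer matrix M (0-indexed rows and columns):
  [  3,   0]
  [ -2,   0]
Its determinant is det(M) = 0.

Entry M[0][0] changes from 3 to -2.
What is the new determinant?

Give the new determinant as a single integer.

det is linear in row 0: changing M[0][0] by delta changes det by delta * cofactor(0,0).
Cofactor C_00 = (-1)^(0+0) * minor(0,0) = 0
Entry delta = -2 - 3 = -5
Det delta = -5 * 0 = 0
New det = 0 + 0 = 0

Answer: 0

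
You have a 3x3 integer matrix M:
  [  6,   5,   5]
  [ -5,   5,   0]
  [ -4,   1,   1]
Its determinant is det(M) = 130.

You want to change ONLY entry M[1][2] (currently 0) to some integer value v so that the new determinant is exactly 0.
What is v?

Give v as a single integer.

Answer: 5

Derivation:
det is linear in entry M[1][2]: det = old_det + (v - 0) * C_12
Cofactor C_12 = -26
Want det = 0: 130 + (v - 0) * -26 = 0
  (v - 0) = -130 / -26 = 5
  v = 0 + (5) = 5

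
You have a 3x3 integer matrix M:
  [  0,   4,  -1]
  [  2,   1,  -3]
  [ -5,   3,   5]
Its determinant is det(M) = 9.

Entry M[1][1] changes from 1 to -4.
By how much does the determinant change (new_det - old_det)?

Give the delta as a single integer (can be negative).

Answer: 25

Derivation:
Cofactor C_11 = -5
Entry delta = -4 - 1 = -5
Det delta = entry_delta * cofactor = -5 * -5 = 25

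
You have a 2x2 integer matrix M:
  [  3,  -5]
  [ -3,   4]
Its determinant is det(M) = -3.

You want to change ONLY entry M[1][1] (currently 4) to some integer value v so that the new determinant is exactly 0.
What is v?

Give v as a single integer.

Answer: 5

Derivation:
det is linear in entry M[1][1]: det = old_det + (v - 4) * C_11
Cofactor C_11 = 3
Want det = 0: -3 + (v - 4) * 3 = 0
  (v - 4) = 3 / 3 = 1
  v = 4 + (1) = 5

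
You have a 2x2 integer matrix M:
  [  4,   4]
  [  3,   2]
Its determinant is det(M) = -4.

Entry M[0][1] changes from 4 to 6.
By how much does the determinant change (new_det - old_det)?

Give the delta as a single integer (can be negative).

Cofactor C_01 = -3
Entry delta = 6 - 4 = 2
Det delta = entry_delta * cofactor = 2 * -3 = -6

Answer: -6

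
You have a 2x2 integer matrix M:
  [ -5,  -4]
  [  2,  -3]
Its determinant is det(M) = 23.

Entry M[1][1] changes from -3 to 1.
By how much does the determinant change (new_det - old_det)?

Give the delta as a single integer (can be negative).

Answer: -20

Derivation:
Cofactor C_11 = -5
Entry delta = 1 - -3 = 4
Det delta = entry_delta * cofactor = 4 * -5 = -20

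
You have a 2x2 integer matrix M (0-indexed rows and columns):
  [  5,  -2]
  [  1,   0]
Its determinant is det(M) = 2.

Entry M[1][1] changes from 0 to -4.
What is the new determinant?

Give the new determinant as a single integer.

det is linear in row 1: changing M[1][1] by delta changes det by delta * cofactor(1,1).
Cofactor C_11 = (-1)^(1+1) * minor(1,1) = 5
Entry delta = -4 - 0 = -4
Det delta = -4 * 5 = -20
New det = 2 + -20 = -18

Answer: -18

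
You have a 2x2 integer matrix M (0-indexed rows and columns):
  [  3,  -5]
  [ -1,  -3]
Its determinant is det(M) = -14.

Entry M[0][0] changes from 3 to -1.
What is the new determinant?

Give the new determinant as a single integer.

Answer: -2

Derivation:
det is linear in row 0: changing M[0][0] by delta changes det by delta * cofactor(0,0).
Cofactor C_00 = (-1)^(0+0) * minor(0,0) = -3
Entry delta = -1 - 3 = -4
Det delta = -4 * -3 = 12
New det = -14 + 12 = -2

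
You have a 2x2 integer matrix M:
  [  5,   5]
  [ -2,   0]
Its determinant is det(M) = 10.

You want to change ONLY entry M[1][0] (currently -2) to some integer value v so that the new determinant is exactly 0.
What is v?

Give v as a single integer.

Answer: 0

Derivation:
det is linear in entry M[1][0]: det = old_det + (v - -2) * C_10
Cofactor C_10 = -5
Want det = 0: 10 + (v - -2) * -5 = 0
  (v - -2) = -10 / -5 = 2
  v = -2 + (2) = 0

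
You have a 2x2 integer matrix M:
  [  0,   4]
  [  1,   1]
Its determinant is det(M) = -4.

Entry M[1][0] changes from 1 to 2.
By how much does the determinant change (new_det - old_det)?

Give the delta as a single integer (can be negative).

Cofactor C_10 = -4
Entry delta = 2 - 1 = 1
Det delta = entry_delta * cofactor = 1 * -4 = -4

Answer: -4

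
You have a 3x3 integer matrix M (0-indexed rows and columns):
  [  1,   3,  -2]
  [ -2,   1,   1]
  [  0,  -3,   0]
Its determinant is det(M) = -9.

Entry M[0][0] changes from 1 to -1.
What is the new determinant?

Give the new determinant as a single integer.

det is linear in row 0: changing M[0][0] by delta changes det by delta * cofactor(0,0).
Cofactor C_00 = (-1)^(0+0) * minor(0,0) = 3
Entry delta = -1 - 1 = -2
Det delta = -2 * 3 = -6
New det = -9 + -6 = -15

Answer: -15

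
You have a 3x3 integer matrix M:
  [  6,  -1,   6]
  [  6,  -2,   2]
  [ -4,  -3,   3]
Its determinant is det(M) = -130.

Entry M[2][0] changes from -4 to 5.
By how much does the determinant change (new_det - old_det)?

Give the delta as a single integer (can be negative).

Cofactor C_20 = 10
Entry delta = 5 - -4 = 9
Det delta = entry_delta * cofactor = 9 * 10 = 90

Answer: 90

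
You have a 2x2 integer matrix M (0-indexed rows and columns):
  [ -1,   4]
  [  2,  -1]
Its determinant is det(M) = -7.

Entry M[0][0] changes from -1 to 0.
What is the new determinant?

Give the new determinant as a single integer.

Answer: -8

Derivation:
det is linear in row 0: changing M[0][0] by delta changes det by delta * cofactor(0,0).
Cofactor C_00 = (-1)^(0+0) * minor(0,0) = -1
Entry delta = 0 - -1 = 1
Det delta = 1 * -1 = -1
New det = -7 + -1 = -8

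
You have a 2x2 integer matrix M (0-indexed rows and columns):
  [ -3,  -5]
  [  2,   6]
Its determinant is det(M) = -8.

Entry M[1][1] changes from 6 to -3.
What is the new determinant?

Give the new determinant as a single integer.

det is linear in row 1: changing M[1][1] by delta changes det by delta * cofactor(1,1).
Cofactor C_11 = (-1)^(1+1) * minor(1,1) = -3
Entry delta = -3 - 6 = -9
Det delta = -9 * -3 = 27
New det = -8 + 27 = 19

Answer: 19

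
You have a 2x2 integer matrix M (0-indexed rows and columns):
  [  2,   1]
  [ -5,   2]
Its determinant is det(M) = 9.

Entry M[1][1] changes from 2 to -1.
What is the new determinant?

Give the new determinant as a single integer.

Answer: 3

Derivation:
det is linear in row 1: changing M[1][1] by delta changes det by delta * cofactor(1,1).
Cofactor C_11 = (-1)^(1+1) * minor(1,1) = 2
Entry delta = -1 - 2 = -3
Det delta = -3 * 2 = -6
New det = 9 + -6 = 3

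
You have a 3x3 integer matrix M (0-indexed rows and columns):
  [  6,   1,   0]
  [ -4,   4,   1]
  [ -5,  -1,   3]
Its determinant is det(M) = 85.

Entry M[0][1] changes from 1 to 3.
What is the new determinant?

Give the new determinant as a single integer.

det is linear in row 0: changing M[0][1] by delta changes det by delta * cofactor(0,1).
Cofactor C_01 = (-1)^(0+1) * minor(0,1) = 7
Entry delta = 3 - 1 = 2
Det delta = 2 * 7 = 14
New det = 85 + 14 = 99

Answer: 99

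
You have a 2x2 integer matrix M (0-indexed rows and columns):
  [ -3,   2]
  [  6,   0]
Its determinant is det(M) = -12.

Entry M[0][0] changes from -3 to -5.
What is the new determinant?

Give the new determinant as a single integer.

Answer: -12

Derivation:
det is linear in row 0: changing M[0][0] by delta changes det by delta * cofactor(0,0).
Cofactor C_00 = (-1)^(0+0) * minor(0,0) = 0
Entry delta = -5 - -3 = -2
Det delta = -2 * 0 = 0
New det = -12 + 0 = -12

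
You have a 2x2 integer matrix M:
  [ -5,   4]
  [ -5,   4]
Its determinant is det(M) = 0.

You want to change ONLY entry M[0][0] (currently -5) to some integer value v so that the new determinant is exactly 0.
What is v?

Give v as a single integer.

Answer: -5

Derivation:
det is linear in entry M[0][0]: det = old_det + (v - -5) * C_00
Cofactor C_00 = 4
Want det = 0: 0 + (v - -5) * 4 = 0
  (v - -5) = 0 / 4 = 0
  v = -5 + (0) = -5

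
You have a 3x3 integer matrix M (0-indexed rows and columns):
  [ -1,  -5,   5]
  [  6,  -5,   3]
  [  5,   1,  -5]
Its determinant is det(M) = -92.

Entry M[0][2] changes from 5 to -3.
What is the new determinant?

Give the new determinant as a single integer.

det is linear in row 0: changing M[0][2] by delta changes det by delta * cofactor(0,2).
Cofactor C_02 = (-1)^(0+2) * minor(0,2) = 31
Entry delta = -3 - 5 = -8
Det delta = -8 * 31 = -248
New det = -92 + -248 = -340

Answer: -340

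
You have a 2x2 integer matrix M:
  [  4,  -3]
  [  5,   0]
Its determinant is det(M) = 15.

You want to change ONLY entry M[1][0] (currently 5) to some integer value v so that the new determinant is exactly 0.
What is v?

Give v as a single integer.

Answer: 0

Derivation:
det is linear in entry M[1][0]: det = old_det + (v - 5) * C_10
Cofactor C_10 = 3
Want det = 0: 15 + (v - 5) * 3 = 0
  (v - 5) = -15 / 3 = -5
  v = 5 + (-5) = 0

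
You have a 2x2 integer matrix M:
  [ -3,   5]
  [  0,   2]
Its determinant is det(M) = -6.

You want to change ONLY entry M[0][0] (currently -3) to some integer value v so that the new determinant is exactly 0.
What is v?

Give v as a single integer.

Answer: 0

Derivation:
det is linear in entry M[0][0]: det = old_det + (v - -3) * C_00
Cofactor C_00 = 2
Want det = 0: -6 + (v - -3) * 2 = 0
  (v - -3) = 6 / 2 = 3
  v = -3 + (3) = 0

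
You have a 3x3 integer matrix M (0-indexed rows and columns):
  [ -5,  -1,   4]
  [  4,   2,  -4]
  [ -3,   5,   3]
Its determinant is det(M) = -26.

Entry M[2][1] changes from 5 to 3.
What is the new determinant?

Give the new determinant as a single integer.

det is linear in row 2: changing M[2][1] by delta changes det by delta * cofactor(2,1).
Cofactor C_21 = (-1)^(2+1) * minor(2,1) = -4
Entry delta = 3 - 5 = -2
Det delta = -2 * -4 = 8
New det = -26 + 8 = -18

Answer: -18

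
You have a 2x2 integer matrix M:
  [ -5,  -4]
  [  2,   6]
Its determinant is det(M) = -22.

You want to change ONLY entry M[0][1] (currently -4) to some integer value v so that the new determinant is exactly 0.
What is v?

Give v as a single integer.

Answer: -15

Derivation:
det is linear in entry M[0][1]: det = old_det + (v - -4) * C_01
Cofactor C_01 = -2
Want det = 0: -22 + (v - -4) * -2 = 0
  (v - -4) = 22 / -2 = -11
  v = -4 + (-11) = -15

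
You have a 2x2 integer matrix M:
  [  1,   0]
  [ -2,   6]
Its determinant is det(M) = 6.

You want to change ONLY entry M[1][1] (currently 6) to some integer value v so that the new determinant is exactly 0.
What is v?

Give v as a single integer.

det is linear in entry M[1][1]: det = old_det + (v - 6) * C_11
Cofactor C_11 = 1
Want det = 0: 6 + (v - 6) * 1 = 0
  (v - 6) = -6 / 1 = -6
  v = 6 + (-6) = 0

Answer: 0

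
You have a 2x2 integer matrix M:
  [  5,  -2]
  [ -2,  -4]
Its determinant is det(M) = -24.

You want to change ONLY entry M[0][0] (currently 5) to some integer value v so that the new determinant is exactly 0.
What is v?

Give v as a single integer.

Answer: -1

Derivation:
det is linear in entry M[0][0]: det = old_det + (v - 5) * C_00
Cofactor C_00 = -4
Want det = 0: -24 + (v - 5) * -4 = 0
  (v - 5) = 24 / -4 = -6
  v = 5 + (-6) = -1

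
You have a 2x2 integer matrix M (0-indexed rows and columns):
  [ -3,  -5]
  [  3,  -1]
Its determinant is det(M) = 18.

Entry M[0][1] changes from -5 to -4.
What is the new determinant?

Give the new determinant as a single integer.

det is linear in row 0: changing M[0][1] by delta changes det by delta * cofactor(0,1).
Cofactor C_01 = (-1)^(0+1) * minor(0,1) = -3
Entry delta = -4 - -5 = 1
Det delta = 1 * -3 = -3
New det = 18 + -3 = 15

Answer: 15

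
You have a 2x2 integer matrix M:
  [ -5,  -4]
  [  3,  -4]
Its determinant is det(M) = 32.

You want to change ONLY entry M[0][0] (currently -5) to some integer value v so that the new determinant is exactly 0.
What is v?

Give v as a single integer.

det is linear in entry M[0][0]: det = old_det + (v - -5) * C_00
Cofactor C_00 = -4
Want det = 0: 32 + (v - -5) * -4 = 0
  (v - -5) = -32 / -4 = 8
  v = -5 + (8) = 3

Answer: 3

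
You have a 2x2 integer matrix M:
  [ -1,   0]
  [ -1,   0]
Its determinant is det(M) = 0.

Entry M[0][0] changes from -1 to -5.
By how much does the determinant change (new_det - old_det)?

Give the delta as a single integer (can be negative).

Answer: 0

Derivation:
Cofactor C_00 = 0
Entry delta = -5 - -1 = -4
Det delta = entry_delta * cofactor = -4 * 0 = 0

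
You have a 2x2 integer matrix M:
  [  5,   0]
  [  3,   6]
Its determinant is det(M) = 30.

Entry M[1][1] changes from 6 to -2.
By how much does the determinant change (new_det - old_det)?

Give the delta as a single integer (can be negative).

Cofactor C_11 = 5
Entry delta = -2 - 6 = -8
Det delta = entry_delta * cofactor = -8 * 5 = -40

Answer: -40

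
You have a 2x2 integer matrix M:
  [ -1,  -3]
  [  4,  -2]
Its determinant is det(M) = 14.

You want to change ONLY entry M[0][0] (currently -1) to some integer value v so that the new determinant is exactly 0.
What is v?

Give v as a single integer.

Answer: 6

Derivation:
det is linear in entry M[0][0]: det = old_det + (v - -1) * C_00
Cofactor C_00 = -2
Want det = 0: 14 + (v - -1) * -2 = 0
  (v - -1) = -14 / -2 = 7
  v = -1 + (7) = 6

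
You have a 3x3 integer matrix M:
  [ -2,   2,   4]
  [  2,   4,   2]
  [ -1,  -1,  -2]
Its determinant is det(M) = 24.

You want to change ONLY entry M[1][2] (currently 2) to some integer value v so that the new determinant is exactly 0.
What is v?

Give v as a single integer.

det is linear in entry M[1][2]: det = old_det + (v - 2) * C_12
Cofactor C_12 = -4
Want det = 0: 24 + (v - 2) * -4 = 0
  (v - 2) = -24 / -4 = 6
  v = 2 + (6) = 8

Answer: 8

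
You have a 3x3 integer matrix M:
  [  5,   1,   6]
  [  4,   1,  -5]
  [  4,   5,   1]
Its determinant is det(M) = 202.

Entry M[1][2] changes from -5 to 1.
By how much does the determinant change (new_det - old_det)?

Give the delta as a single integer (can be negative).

Cofactor C_12 = -21
Entry delta = 1 - -5 = 6
Det delta = entry_delta * cofactor = 6 * -21 = -126

Answer: -126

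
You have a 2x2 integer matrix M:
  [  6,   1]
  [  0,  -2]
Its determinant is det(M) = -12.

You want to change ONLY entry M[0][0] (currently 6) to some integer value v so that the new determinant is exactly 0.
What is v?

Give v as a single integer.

Answer: 0

Derivation:
det is linear in entry M[0][0]: det = old_det + (v - 6) * C_00
Cofactor C_00 = -2
Want det = 0: -12 + (v - 6) * -2 = 0
  (v - 6) = 12 / -2 = -6
  v = 6 + (-6) = 0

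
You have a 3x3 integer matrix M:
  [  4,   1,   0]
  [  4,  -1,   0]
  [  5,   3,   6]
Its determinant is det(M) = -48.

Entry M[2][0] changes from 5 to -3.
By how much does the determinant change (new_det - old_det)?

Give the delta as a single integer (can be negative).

Cofactor C_20 = 0
Entry delta = -3 - 5 = -8
Det delta = entry_delta * cofactor = -8 * 0 = 0

Answer: 0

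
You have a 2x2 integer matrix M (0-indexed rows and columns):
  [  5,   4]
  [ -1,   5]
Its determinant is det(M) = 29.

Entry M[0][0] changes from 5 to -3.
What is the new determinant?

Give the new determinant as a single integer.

Answer: -11

Derivation:
det is linear in row 0: changing M[0][0] by delta changes det by delta * cofactor(0,0).
Cofactor C_00 = (-1)^(0+0) * minor(0,0) = 5
Entry delta = -3 - 5 = -8
Det delta = -8 * 5 = -40
New det = 29 + -40 = -11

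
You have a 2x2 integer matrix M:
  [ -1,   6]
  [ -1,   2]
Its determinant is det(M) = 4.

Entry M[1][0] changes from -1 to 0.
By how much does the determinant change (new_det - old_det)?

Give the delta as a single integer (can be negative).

Answer: -6

Derivation:
Cofactor C_10 = -6
Entry delta = 0 - -1 = 1
Det delta = entry_delta * cofactor = 1 * -6 = -6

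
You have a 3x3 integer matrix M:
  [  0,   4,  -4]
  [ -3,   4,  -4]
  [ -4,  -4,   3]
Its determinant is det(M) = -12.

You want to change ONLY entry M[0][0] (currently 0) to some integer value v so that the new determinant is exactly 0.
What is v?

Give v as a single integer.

Answer: -3

Derivation:
det is linear in entry M[0][0]: det = old_det + (v - 0) * C_00
Cofactor C_00 = -4
Want det = 0: -12 + (v - 0) * -4 = 0
  (v - 0) = 12 / -4 = -3
  v = 0 + (-3) = -3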